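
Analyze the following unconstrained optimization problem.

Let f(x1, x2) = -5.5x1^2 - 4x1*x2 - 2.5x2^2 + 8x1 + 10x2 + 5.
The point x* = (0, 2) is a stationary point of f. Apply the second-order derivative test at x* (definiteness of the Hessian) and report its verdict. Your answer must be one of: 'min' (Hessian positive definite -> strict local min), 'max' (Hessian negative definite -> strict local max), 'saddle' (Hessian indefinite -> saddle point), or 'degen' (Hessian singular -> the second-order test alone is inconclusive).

Compute the Hessian H = grad^2 f:
  H = [[-11, -4], [-4, -5]]
Verify stationarity: grad f(x*) = H x* + g = (0, 0).
Eigenvalues of H: -13, -3.
Both eigenvalues < 0, so H is negative definite -> x* is a strict local max.

max


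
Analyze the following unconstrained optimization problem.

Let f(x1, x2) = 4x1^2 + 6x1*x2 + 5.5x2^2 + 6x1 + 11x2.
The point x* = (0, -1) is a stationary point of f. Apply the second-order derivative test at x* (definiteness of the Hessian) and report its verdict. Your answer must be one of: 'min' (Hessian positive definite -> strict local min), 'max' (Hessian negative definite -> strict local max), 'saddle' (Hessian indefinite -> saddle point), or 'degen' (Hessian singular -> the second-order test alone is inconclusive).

Compute the Hessian H = grad^2 f:
  H = [[8, 6], [6, 11]]
Verify stationarity: grad f(x*) = H x* + g = (0, 0).
Eigenvalues of H: 3.3153, 15.6847.
Both eigenvalues > 0, so H is positive definite -> x* is a strict local min.

min


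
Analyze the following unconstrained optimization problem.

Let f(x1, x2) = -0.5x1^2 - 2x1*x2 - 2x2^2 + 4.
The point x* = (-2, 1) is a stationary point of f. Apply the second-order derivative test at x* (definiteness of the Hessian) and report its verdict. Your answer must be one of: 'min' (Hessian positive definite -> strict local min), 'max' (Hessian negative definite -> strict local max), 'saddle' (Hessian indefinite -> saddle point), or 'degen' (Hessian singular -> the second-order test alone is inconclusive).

Compute the Hessian H = grad^2 f:
  H = [[-1, -2], [-2, -4]]
Verify stationarity: grad f(x*) = H x* + g = (0, 0).
Eigenvalues of H: -5, 0.
H has a zero eigenvalue (singular; negative semidefinite but not definite), so H is neither positive definite, negative definite, nor indefinite. The second-order test alone is inconclusive -> degen.
(Indeed, f is constant along the null direction of H through x*, so x* is not a strict local extremum.)

degen


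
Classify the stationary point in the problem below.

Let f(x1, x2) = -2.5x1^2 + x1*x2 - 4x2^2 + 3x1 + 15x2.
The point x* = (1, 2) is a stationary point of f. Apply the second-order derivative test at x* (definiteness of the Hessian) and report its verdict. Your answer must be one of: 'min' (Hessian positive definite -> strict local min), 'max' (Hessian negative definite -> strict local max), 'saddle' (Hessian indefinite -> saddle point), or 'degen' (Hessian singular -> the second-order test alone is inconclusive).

Compute the Hessian H = grad^2 f:
  H = [[-5, 1], [1, -8]]
Verify stationarity: grad f(x*) = H x* + g = (0, 0).
Eigenvalues of H: -8.3028, -4.6972.
Both eigenvalues < 0, so H is negative definite -> x* is a strict local max.

max


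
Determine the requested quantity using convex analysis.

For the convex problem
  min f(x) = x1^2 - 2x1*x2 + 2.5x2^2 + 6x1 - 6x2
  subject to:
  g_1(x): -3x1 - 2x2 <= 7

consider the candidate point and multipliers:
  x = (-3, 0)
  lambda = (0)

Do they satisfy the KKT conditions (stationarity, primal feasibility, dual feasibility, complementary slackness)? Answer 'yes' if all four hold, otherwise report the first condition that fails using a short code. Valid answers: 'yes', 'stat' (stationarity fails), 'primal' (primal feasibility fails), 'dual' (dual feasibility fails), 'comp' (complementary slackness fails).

Gradient of f: grad f(x) = Q x + c = (0, 0)
Constraint values g_i(x) = a_i^T x - b_i:
  g_1((-3, 0)) = 2
Stationarity residual: grad f(x) + sum_i lambda_i a_i = (0, 0)
  -> stationarity OK
Primal feasibility (all g_i <= 0): FAILS
Dual feasibility (all lambda_i >= 0): OK
Complementary slackness (lambda_i * g_i(x) = 0 for all i): OK

Verdict: the first failing condition is primal_feasibility -> primal.

primal


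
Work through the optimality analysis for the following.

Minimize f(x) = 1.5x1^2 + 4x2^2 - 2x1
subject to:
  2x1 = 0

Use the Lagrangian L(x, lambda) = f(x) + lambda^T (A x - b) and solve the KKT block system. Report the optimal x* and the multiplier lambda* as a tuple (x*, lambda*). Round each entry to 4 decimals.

Form the Lagrangian:
  L(x, lambda) = (1/2) x^T Q x + c^T x + lambda^T (A x - b)
Stationarity (grad_x L = 0): Q x + c + A^T lambda = 0.
Primal feasibility: A x = b.

This gives the KKT block system:
  [ Q   A^T ] [ x     ]   [-c ]
  [ A    0  ] [ lambda ] = [ b ]

Solving the linear system:
  x*      = (0, 0)
  lambda* = (1)
  f(x*)   = 0

x* = (0, 0), lambda* = (1)


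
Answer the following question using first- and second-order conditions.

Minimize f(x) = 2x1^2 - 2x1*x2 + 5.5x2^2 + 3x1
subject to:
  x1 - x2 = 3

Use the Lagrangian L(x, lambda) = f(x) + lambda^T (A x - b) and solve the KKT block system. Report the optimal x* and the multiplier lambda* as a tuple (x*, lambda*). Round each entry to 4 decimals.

Form the Lagrangian:
  L(x, lambda) = (1/2) x^T Q x + c^T x + lambda^T (A x - b)
Stationarity (grad_x L = 0): Q x + c + A^T lambda = 0.
Primal feasibility: A x = b.

This gives the KKT block system:
  [ Q   A^T ] [ x     ]   [-c ]
  [ A    0  ] [ lambda ] = [ b ]

Solving the linear system:
  x*      = (2.1818, -0.8182)
  lambda* = (-13.3636)
  f(x*)   = 23.3182

x* = (2.1818, -0.8182), lambda* = (-13.3636)


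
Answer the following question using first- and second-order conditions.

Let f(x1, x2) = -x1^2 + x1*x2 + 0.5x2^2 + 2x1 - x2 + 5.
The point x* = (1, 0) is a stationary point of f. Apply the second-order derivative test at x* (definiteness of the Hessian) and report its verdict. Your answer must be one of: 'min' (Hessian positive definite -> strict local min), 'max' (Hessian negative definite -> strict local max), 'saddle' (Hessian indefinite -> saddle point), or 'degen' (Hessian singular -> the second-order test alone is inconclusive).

Compute the Hessian H = grad^2 f:
  H = [[-2, 1], [1, 1]]
Verify stationarity: grad f(x*) = H x* + g = (0, 0).
Eigenvalues of H: -2.3028, 1.3028.
Eigenvalues have mixed signs, so H is indefinite -> x* is a saddle point.

saddle


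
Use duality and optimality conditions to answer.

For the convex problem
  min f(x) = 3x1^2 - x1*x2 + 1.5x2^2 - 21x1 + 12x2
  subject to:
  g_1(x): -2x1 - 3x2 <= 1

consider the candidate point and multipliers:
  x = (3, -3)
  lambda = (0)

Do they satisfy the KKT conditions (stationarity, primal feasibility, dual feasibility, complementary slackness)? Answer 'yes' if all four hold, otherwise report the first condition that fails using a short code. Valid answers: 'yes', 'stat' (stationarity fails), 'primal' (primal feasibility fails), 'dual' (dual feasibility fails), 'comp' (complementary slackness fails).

Gradient of f: grad f(x) = Q x + c = (0, 0)
Constraint values g_i(x) = a_i^T x - b_i:
  g_1((3, -3)) = 2
Stationarity residual: grad f(x) + sum_i lambda_i a_i = (0, 0)
  -> stationarity OK
Primal feasibility (all g_i <= 0): FAILS
Dual feasibility (all lambda_i >= 0): OK
Complementary slackness (lambda_i * g_i(x) = 0 for all i): OK

Verdict: the first failing condition is primal_feasibility -> primal.

primal


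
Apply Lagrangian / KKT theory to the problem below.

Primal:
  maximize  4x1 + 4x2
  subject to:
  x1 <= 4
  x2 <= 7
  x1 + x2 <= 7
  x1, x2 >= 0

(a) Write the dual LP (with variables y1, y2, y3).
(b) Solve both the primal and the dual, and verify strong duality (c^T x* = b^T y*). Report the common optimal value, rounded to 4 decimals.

The standard primal-dual pair for 'max c^T x s.t. A x <= b, x >= 0' is:
  Dual:  min b^T y  s.t.  A^T y >= c,  y >= 0.

So the dual LP is:
  minimize  4y1 + 7y2 + 7y3
  subject to:
    y1 + y3 >= 4
    y2 + y3 >= 4
    y1, y2, y3 >= 0

Solving the primal: x* = (0, 7).
  primal value c^T x* = 28.
Solving the dual: y* = (0, 0, 4).
  dual value b^T y* = 28.
Strong duality: c^T x* = b^T y*. Confirmed.

28


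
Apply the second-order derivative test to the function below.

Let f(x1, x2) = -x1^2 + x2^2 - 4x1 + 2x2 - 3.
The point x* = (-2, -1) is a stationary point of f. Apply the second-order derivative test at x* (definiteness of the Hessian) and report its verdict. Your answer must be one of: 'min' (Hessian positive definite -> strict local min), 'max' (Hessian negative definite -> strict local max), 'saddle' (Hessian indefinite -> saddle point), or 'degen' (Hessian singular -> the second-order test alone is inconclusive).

Compute the Hessian H = grad^2 f:
  H = [[-2, 0], [0, 2]]
Verify stationarity: grad f(x*) = H x* + g = (0, 0).
Eigenvalues of H: -2, 2.
Eigenvalues have mixed signs, so H is indefinite -> x* is a saddle point.

saddle


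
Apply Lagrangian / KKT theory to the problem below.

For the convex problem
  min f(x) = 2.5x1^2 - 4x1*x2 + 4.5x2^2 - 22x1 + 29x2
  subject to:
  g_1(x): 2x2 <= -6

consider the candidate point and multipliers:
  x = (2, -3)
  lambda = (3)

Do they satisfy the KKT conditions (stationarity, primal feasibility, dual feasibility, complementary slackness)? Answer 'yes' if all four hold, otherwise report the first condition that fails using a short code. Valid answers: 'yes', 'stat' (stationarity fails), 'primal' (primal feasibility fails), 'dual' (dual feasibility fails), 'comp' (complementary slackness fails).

Gradient of f: grad f(x) = Q x + c = (0, -6)
Constraint values g_i(x) = a_i^T x - b_i:
  g_1((2, -3)) = 0
Stationarity residual: grad f(x) + sum_i lambda_i a_i = (0, 0)
  -> stationarity OK
Primal feasibility (all g_i <= 0): OK
Dual feasibility (all lambda_i >= 0): OK
Complementary slackness (lambda_i * g_i(x) = 0 for all i): OK

Verdict: yes, KKT holds.

yes


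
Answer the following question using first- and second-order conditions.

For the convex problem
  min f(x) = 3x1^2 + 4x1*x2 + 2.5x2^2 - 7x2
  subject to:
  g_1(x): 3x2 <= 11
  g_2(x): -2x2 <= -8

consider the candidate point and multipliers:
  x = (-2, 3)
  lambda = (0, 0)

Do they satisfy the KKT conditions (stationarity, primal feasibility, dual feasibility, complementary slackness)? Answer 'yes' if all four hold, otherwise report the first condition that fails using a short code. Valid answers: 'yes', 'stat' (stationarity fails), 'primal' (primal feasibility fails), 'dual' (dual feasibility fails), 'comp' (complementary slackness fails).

Gradient of f: grad f(x) = Q x + c = (0, 0)
Constraint values g_i(x) = a_i^T x - b_i:
  g_1((-2, 3)) = -2
  g_2((-2, 3)) = 2
Stationarity residual: grad f(x) + sum_i lambda_i a_i = (0, 0)
  -> stationarity OK
Primal feasibility (all g_i <= 0): FAILS
Dual feasibility (all lambda_i >= 0): OK
Complementary slackness (lambda_i * g_i(x) = 0 for all i): OK

Verdict: the first failing condition is primal_feasibility -> primal.

primal


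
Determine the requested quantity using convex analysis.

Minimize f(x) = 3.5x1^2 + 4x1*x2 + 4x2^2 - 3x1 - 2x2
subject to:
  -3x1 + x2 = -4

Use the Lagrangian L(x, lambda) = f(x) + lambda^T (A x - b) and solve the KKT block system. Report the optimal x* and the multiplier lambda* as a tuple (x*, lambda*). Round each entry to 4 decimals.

Form the Lagrangian:
  L(x, lambda) = (1/2) x^T Q x + c^T x + lambda^T (A x - b)
Stationarity (grad_x L = 0): Q x + c + A^T lambda = 0.
Primal feasibility: A x = b.

This gives the KKT block system:
  [ Q   A^T ] [ x     ]   [-c ]
  [ A    0  ] [ lambda ] = [ b ]

Solving the linear system:
  x*      = (1.1748, -0.4757)
  lambda* = (1.1068)
  f(x*)   = 0.9272

x* = (1.1748, -0.4757), lambda* = (1.1068)


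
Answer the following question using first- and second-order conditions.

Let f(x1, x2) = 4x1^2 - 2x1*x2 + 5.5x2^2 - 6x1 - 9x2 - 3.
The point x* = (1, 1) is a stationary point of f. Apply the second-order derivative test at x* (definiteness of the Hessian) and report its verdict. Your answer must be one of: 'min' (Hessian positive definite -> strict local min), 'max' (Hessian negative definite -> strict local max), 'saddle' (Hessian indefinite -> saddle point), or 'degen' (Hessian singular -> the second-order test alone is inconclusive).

Compute the Hessian H = grad^2 f:
  H = [[8, -2], [-2, 11]]
Verify stationarity: grad f(x*) = H x* + g = (0, 0).
Eigenvalues of H: 7, 12.
Both eigenvalues > 0, so H is positive definite -> x* is a strict local min.

min


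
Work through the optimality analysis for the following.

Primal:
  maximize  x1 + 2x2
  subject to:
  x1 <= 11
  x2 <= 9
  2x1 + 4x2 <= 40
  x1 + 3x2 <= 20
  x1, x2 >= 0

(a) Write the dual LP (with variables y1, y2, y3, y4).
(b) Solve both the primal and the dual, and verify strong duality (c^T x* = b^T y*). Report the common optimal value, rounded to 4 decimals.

The standard primal-dual pair for 'max c^T x s.t. A x <= b, x >= 0' is:
  Dual:  min b^T y  s.t.  A^T y >= c,  y >= 0.

So the dual LP is:
  minimize  11y1 + 9y2 + 40y3 + 20y4
  subject to:
    y1 + 2y3 + y4 >= 1
    y2 + 4y3 + 3y4 >= 2
    y1, y2, y3, y4 >= 0

Solving the primal: x* = (11, 3).
  primal value c^T x* = 17.
Solving the dual: y* = (0.3333, 0, 0, 0.6667).
  dual value b^T y* = 17.
Strong duality: c^T x* = b^T y*. Confirmed.

17


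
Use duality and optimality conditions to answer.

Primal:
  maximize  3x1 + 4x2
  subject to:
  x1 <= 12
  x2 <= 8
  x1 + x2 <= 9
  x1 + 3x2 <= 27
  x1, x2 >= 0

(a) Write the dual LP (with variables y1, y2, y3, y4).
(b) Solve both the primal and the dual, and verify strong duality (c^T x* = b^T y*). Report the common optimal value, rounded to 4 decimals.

The standard primal-dual pair for 'max c^T x s.t. A x <= b, x >= 0' is:
  Dual:  min b^T y  s.t.  A^T y >= c,  y >= 0.

So the dual LP is:
  minimize  12y1 + 8y2 + 9y3 + 27y4
  subject to:
    y1 + y3 + y4 >= 3
    y2 + y3 + 3y4 >= 4
    y1, y2, y3, y4 >= 0

Solving the primal: x* = (1, 8).
  primal value c^T x* = 35.
Solving the dual: y* = (0, 1, 3, 0).
  dual value b^T y* = 35.
Strong duality: c^T x* = b^T y*. Confirmed.

35


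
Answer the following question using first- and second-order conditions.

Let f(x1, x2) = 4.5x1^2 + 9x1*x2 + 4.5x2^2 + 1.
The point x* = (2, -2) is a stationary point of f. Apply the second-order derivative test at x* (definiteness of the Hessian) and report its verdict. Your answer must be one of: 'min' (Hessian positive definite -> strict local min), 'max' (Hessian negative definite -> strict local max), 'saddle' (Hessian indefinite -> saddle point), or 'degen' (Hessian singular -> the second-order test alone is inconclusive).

Compute the Hessian H = grad^2 f:
  H = [[9, 9], [9, 9]]
Verify stationarity: grad f(x*) = H x* + g = (0, 0).
Eigenvalues of H: 0, 18.
H has a zero eigenvalue (singular; positive semidefinite but not definite), so H is neither positive definite, negative definite, nor indefinite. The second-order test alone is inconclusive -> degen.
(Indeed, f is constant along the null direction of H through x*, so x* is not a strict local extremum.)

degen


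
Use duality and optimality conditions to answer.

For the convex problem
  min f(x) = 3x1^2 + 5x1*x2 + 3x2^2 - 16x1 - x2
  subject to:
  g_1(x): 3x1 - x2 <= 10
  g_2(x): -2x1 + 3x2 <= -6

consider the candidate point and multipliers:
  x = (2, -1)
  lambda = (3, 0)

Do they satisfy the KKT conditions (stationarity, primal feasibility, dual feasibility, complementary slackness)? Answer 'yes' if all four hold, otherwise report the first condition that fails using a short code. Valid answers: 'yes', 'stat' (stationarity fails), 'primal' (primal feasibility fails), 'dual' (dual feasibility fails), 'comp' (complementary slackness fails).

Gradient of f: grad f(x) = Q x + c = (-9, 3)
Constraint values g_i(x) = a_i^T x - b_i:
  g_1((2, -1)) = -3
  g_2((2, -1)) = -1
Stationarity residual: grad f(x) + sum_i lambda_i a_i = (0, 0)
  -> stationarity OK
Primal feasibility (all g_i <= 0): OK
Dual feasibility (all lambda_i >= 0): OK
Complementary slackness (lambda_i * g_i(x) = 0 for all i): FAILS

Verdict: the first failing condition is complementary_slackness -> comp.

comp


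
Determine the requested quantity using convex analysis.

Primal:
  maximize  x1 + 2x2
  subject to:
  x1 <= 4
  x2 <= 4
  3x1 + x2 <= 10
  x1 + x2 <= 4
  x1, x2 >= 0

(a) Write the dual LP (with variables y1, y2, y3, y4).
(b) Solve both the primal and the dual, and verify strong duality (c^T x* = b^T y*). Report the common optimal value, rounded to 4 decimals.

The standard primal-dual pair for 'max c^T x s.t. A x <= b, x >= 0' is:
  Dual:  min b^T y  s.t.  A^T y >= c,  y >= 0.

So the dual LP is:
  minimize  4y1 + 4y2 + 10y3 + 4y4
  subject to:
    y1 + 3y3 + y4 >= 1
    y2 + y3 + y4 >= 2
    y1, y2, y3, y4 >= 0

Solving the primal: x* = (0, 4).
  primal value c^T x* = 8.
Solving the dual: y* = (0, 1, 0, 1).
  dual value b^T y* = 8.
Strong duality: c^T x* = b^T y*. Confirmed.

8


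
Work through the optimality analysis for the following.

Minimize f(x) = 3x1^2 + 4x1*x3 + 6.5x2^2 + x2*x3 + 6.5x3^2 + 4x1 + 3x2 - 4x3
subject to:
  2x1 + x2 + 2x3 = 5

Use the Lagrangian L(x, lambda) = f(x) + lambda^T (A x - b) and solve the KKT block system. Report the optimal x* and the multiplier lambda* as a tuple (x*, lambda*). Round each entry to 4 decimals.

Form the Lagrangian:
  L(x, lambda) = (1/2) x^T Q x + c^T x + lambda^T (A x - b)
Stationarity (grad_x L = 0): Q x + c + A^T lambda = 0.
Primal feasibility: A x = b.

This gives the KKT block system:
  [ Q   A^T ] [ x     ]   [-c ]
  [ A    0  ] [ lambda ] = [ b ]

Solving the linear system:
  x*      = (1.2251, 0.2926, 1.1286)
  lambda* = (-7.9325)
  f(x*)   = 20.463

x* = (1.2251, 0.2926, 1.1286), lambda* = (-7.9325)


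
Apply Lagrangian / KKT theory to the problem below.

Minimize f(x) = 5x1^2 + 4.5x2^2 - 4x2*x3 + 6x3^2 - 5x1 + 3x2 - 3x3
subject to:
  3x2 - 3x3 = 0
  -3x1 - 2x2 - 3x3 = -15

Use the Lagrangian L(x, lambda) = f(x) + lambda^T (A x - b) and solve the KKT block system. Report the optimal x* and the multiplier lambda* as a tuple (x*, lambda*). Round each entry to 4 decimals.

Form the Lagrangian:
  L(x, lambda) = (1/2) x^T Q x + c^T x + lambda^T (A x - b)
Stationarity (grad_x L = 0): Q x + c + A^T lambda = 0.
Primal feasibility: A x = b.

This gives the KKT block system:
  [ Q   A^T ] [ x     ]   [-c ]
  [ A    0  ] [ lambda ] = [ b ]

Solving the linear system:
  x*      = (1.9346, 1.8392, 1.8392)
  lambda* = (-0.8774, 4.782)
  f(x*)   = 31.0286

x* = (1.9346, 1.8392, 1.8392), lambda* = (-0.8774, 4.782)


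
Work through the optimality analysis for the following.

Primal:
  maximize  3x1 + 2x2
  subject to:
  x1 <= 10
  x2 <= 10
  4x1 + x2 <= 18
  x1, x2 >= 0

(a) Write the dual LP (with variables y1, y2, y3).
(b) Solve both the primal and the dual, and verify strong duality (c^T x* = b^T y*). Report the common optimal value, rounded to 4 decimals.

The standard primal-dual pair for 'max c^T x s.t. A x <= b, x >= 0' is:
  Dual:  min b^T y  s.t.  A^T y >= c,  y >= 0.

So the dual LP is:
  minimize  10y1 + 10y2 + 18y3
  subject to:
    y1 + 4y3 >= 3
    y2 + y3 >= 2
    y1, y2, y3 >= 0

Solving the primal: x* = (2, 10).
  primal value c^T x* = 26.
Solving the dual: y* = (0, 1.25, 0.75).
  dual value b^T y* = 26.
Strong duality: c^T x* = b^T y*. Confirmed.

26


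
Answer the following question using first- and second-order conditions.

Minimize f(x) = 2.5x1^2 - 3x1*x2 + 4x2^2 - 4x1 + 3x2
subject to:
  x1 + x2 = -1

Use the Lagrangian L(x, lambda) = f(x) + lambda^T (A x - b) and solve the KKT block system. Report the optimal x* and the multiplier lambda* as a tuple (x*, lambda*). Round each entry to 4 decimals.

Form the Lagrangian:
  L(x, lambda) = (1/2) x^T Q x + c^T x + lambda^T (A x - b)
Stationarity (grad_x L = 0): Q x + c + A^T lambda = 0.
Primal feasibility: A x = b.

This gives the KKT block system:
  [ Q   A^T ] [ x     ]   [-c ]
  [ A    0  ] [ lambda ] = [ b ]

Solving the linear system:
  x*      = (-0.2105, -0.7895)
  lambda* = (2.6842)
  f(x*)   = 0.5789

x* = (-0.2105, -0.7895), lambda* = (2.6842)


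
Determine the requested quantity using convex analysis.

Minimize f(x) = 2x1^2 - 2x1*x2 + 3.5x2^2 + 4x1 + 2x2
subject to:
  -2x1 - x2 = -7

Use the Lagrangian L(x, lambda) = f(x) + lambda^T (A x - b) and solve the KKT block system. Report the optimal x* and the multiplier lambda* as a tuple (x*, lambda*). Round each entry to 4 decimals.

Form the Lagrangian:
  L(x, lambda) = (1/2) x^T Q x + c^T x + lambda^T (A x - b)
Stationarity (grad_x L = 0): Q x + c + A^T lambda = 0.
Primal feasibility: A x = b.

This gives the KKT block system:
  [ Q   A^T ] [ x     ]   [-c ]
  [ A    0  ] [ lambda ] = [ b ]

Solving the linear system:
  x*      = (2.8, 1.4)
  lambda* = (6.2)
  f(x*)   = 28.7

x* = (2.8, 1.4), lambda* = (6.2)


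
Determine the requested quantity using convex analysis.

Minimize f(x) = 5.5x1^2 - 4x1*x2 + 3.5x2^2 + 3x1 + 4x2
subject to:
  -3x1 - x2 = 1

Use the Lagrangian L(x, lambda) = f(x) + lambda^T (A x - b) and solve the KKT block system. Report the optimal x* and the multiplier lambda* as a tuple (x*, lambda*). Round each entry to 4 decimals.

Form the Lagrangian:
  L(x, lambda) = (1/2) x^T Q x + c^T x + lambda^T (A x - b)
Stationarity (grad_x L = 0): Q x + c + A^T lambda = 0.
Primal feasibility: A x = b.

This gives the KKT block system:
  [ Q   A^T ] [ x     ]   [-c ]
  [ A    0  ] [ lambda ] = [ b ]

Solving the linear system:
  x*      = (-0.1633, -0.5102)
  lambda* = (1.0816)
  f(x*)   = -1.8061

x* = (-0.1633, -0.5102), lambda* = (1.0816)


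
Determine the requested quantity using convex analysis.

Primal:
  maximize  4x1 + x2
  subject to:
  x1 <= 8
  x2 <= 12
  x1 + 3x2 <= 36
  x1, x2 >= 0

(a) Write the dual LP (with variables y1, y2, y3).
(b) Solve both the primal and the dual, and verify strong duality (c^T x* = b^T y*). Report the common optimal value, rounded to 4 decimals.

The standard primal-dual pair for 'max c^T x s.t. A x <= b, x >= 0' is:
  Dual:  min b^T y  s.t.  A^T y >= c,  y >= 0.

So the dual LP is:
  minimize  8y1 + 12y2 + 36y3
  subject to:
    y1 + y3 >= 4
    y2 + 3y3 >= 1
    y1, y2, y3 >= 0

Solving the primal: x* = (8, 9.3333).
  primal value c^T x* = 41.3333.
Solving the dual: y* = (3.6667, 0, 0.3333).
  dual value b^T y* = 41.3333.
Strong duality: c^T x* = b^T y*. Confirmed.

41.3333


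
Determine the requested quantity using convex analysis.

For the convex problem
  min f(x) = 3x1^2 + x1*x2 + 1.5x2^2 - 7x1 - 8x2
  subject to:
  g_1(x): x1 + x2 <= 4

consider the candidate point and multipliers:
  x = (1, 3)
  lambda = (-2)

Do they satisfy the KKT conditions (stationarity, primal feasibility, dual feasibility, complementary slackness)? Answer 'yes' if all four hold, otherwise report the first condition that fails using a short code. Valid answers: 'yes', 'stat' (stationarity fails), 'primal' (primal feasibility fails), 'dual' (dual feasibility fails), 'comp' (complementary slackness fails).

Gradient of f: grad f(x) = Q x + c = (2, 2)
Constraint values g_i(x) = a_i^T x - b_i:
  g_1((1, 3)) = 0
Stationarity residual: grad f(x) + sum_i lambda_i a_i = (0, 0)
  -> stationarity OK
Primal feasibility (all g_i <= 0): OK
Dual feasibility (all lambda_i >= 0): FAILS
Complementary slackness (lambda_i * g_i(x) = 0 for all i): OK

Verdict: the first failing condition is dual_feasibility -> dual.

dual


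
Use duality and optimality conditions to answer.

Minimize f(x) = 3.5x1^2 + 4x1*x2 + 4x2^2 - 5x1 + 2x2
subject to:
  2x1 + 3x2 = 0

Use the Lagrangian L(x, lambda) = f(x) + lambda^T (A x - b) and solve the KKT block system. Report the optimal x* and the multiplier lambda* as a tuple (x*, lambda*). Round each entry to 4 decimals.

Form the Lagrangian:
  L(x, lambda) = (1/2) x^T Q x + c^T x + lambda^T (A x - b)
Stationarity (grad_x L = 0): Q x + c + A^T lambda = 0.
Primal feasibility: A x = b.

This gives the KKT block system:
  [ Q   A^T ] [ x     ]   [-c ]
  [ A    0  ] [ lambda ] = [ b ]

Solving the linear system:
  x*      = (1.2128, -0.8085)
  lambda* = (-0.1277)
  f(x*)   = -3.8404

x* = (1.2128, -0.8085), lambda* = (-0.1277)


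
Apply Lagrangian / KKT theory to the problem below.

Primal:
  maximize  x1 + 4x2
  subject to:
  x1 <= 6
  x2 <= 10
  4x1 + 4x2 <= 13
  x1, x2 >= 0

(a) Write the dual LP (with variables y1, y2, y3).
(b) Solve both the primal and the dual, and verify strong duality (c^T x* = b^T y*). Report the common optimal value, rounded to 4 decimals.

The standard primal-dual pair for 'max c^T x s.t. A x <= b, x >= 0' is:
  Dual:  min b^T y  s.t.  A^T y >= c,  y >= 0.

So the dual LP is:
  minimize  6y1 + 10y2 + 13y3
  subject to:
    y1 + 4y3 >= 1
    y2 + 4y3 >= 4
    y1, y2, y3 >= 0

Solving the primal: x* = (0, 3.25).
  primal value c^T x* = 13.
Solving the dual: y* = (0, 0, 1).
  dual value b^T y* = 13.
Strong duality: c^T x* = b^T y*. Confirmed.

13


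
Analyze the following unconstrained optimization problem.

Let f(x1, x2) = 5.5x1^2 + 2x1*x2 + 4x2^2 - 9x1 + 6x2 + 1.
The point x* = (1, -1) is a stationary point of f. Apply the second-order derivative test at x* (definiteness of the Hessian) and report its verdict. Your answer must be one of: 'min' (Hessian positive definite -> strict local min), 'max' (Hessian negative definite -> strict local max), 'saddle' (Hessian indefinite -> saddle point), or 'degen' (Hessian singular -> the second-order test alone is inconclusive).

Compute the Hessian H = grad^2 f:
  H = [[11, 2], [2, 8]]
Verify stationarity: grad f(x*) = H x* + g = (0, 0).
Eigenvalues of H: 7, 12.
Both eigenvalues > 0, so H is positive definite -> x* is a strict local min.

min


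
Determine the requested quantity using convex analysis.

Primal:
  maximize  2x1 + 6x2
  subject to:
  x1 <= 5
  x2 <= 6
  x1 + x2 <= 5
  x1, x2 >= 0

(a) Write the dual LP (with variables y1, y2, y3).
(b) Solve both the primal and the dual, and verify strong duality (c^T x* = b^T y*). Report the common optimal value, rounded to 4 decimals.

The standard primal-dual pair for 'max c^T x s.t. A x <= b, x >= 0' is:
  Dual:  min b^T y  s.t.  A^T y >= c,  y >= 0.

So the dual LP is:
  minimize  5y1 + 6y2 + 5y3
  subject to:
    y1 + y3 >= 2
    y2 + y3 >= 6
    y1, y2, y3 >= 0

Solving the primal: x* = (0, 5).
  primal value c^T x* = 30.
Solving the dual: y* = (0, 0, 6).
  dual value b^T y* = 30.
Strong duality: c^T x* = b^T y*. Confirmed.

30


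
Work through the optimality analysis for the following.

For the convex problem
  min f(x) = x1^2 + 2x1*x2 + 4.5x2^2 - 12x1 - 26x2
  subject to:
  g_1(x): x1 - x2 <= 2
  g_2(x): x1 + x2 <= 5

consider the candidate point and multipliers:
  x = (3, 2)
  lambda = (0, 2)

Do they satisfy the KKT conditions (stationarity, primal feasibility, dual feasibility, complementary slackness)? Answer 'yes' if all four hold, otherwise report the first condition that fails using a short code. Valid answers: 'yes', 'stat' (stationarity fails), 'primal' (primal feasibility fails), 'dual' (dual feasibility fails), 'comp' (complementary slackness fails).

Gradient of f: grad f(x) = Q x + c = (-2, -2)
Constraint values g_i(x) = a_i^T x - b_i:
  g_1((3, 2)) = -1
  g_2((3, 2)) = 0
Stationarity residual: grad f(x) + sum_i lambda_i a_i = (0, 0)
  -> stationarity OK
Primal feasibility (all g_i <= 0): OK
Dual feasibility (all lambda_i >= 0): OK
Complementary slackness (lambda_i * g_i(x) = 0 for all i): OK

Verdict: yes, KKT holds.

yes


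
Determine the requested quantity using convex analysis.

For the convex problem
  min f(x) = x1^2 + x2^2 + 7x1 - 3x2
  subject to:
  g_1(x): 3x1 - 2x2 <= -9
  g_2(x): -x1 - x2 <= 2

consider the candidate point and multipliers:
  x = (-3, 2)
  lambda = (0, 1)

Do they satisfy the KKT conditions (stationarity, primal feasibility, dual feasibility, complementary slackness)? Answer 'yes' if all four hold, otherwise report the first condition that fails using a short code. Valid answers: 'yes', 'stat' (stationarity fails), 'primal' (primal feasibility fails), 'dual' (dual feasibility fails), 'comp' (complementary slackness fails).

Gradient of f: grad f(x) = Q x + c = (1, 1)
Constraint values g_i(x) = a_i^T x - b_i:
  g_1((-3, 2)) = -4
  g_2((-3, 2)) = -1
Stationarity residual: grad f(x) + sum_i lambda_i a_i = (0, 0)
  -> stationarity OK
Primal feasibility (all g_i <= 0): OK
Dual feasibility (all lambda_i >= 0): OK
Complementary slackness (lambda_i * g_i(x) = 0 for all i): FAILS

Verdict: the first failing condition is complementary_slackness -> comp.

comp


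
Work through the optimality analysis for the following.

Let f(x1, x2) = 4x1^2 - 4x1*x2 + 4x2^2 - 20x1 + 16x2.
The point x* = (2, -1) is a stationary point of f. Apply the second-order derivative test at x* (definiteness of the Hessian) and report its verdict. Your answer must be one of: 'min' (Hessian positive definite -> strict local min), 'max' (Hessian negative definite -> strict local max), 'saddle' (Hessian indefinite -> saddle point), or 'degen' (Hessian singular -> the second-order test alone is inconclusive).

Compute the Hessian H = grad^2 f:
  H = [[8, -4], [-4, 8]]
Verify stationarity: grad f(x*) = H x* + g = (0, 0).
Eigenvalues of H: 4, 12.
Both eigenvalues > 0, so H is positive definite -> x* is a strict local min.

min


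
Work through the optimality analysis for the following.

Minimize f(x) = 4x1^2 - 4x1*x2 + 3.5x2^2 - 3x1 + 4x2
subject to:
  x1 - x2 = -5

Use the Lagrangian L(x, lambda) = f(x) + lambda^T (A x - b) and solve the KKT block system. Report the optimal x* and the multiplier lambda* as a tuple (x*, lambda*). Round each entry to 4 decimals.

Form the Lagrangian:
  L(x, lambda) = (1/2) x^T Q x + c^T x + lambda^T (A x - b)
Stationarity (grad_x L = 0): Q x + c + A^T lambda = 0.
Primal feasibility: A x = b.

This gives the KKT block system:
  [ Q   A^T ] [ x     ]   [-c ]
  [ A    0  ] [ lambda ] = [ b ]

Solving the linear system:
  x*      = (-2.2857, 2.7143)
  lambda* = (32.1429)
  f(x*)   = 89.2143

x* = (-2.2857, 2.7143), lambda* = (32.1429)


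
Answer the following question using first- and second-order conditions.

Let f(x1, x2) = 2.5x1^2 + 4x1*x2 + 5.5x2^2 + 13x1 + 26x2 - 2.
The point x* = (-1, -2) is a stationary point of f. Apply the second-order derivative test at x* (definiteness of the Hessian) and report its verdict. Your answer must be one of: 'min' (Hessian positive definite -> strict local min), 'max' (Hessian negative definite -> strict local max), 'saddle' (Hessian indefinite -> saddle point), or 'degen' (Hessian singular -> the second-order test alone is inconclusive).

Compute the Hessian H = grad^2 f:
  H = [[5, 4], [4, 11]]
Verify stationarity: grad f(x*) = H x* + g = (0, 0).
Eigenvalues of H: 3, 13.
Both eigenvalues > 0, so H is positive definite -> x* is a strict local min.

min


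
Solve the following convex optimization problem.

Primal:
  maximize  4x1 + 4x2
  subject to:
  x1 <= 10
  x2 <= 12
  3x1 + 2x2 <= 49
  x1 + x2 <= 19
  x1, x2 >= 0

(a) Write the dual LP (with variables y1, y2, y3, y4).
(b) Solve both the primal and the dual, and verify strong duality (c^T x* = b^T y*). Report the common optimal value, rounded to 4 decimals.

The standard primal-dual pair for 'max c^T x s.t. A x <= b, x >= 0' is:
  Dual:  min b^T y  s.t.  A^T y >= c,  y >= 0.

So the dual LP is:
  minimize  10y1 + 12y2 + 49y3 + 19y4
  subject to:
    y1 + 3y3 + y4 >= 4
    y2 + 2y3 + y4 >= 4
    y1, y2, y3, y4 >= 0

Solving the primal: x* = (10, 9).
  primal value c^T x* = 76.
Solving the dual: y* = (0, 0, 0, 4).
  dual value b^T y* = 76.
Strong duality: c^T x* = b^T y*. Confirmed.

76


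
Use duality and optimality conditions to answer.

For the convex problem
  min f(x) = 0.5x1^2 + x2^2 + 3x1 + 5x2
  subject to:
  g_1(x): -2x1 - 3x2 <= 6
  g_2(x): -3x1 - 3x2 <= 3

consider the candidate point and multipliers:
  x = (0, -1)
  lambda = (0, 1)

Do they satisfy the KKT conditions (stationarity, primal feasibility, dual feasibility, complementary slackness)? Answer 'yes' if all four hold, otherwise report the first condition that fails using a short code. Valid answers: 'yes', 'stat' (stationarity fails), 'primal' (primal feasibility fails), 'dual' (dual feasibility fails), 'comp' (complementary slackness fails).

Gradient of f: grad f(x) = Q x + c = (3, 3)
Constraint values g_i(x) = a_i^T x - b_i:
  g_1((0, -1)) = -3
  g_2((0, -1)) = 0
Stationarity residual: grad f(x) + sum_i lambda_i a_i = (0, 0)
  -> stationarity OK
Primal feasibility (all g_i <= 0): OK
Dual feasibility (all lambda_i >= 0): OK
Complementary slackness (lambda_i * g_i(x) = 0 for all i): OK

Verdict: yes, KKT holds.

yes


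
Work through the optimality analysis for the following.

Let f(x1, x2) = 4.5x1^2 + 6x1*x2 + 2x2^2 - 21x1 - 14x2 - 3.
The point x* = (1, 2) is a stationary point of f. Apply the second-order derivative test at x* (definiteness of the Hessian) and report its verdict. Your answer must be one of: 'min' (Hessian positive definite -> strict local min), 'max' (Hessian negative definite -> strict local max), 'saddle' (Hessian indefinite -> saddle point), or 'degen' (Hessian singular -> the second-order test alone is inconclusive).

Compute the Hessian H = grad^2 f:
  H = [[9, 6], [6, 4]]
Verify stationarity: grad f(x*) = H x* + g = (0, 0).
Eigenvalues of H: 0, 13.
H has a zero eigenvalue (singular; positive semidefinite but not definite), so H is neither positive definite, negative definite, nor indefinite. The second-order test alone is inconclusive -> degen.
(Indeed, f is constant along the null direction of H through x*, so x* is not a strict local extremum.)

degen


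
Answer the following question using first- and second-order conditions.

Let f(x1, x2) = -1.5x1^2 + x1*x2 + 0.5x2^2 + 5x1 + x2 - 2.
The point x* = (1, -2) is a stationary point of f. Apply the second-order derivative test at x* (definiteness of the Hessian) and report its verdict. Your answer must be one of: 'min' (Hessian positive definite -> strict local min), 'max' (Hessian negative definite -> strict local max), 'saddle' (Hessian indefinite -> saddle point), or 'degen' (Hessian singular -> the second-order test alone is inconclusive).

Compute the Hessian H = grad^2 f:
  H = [[-3, 1], [1, 1]]
Verify stationarity: grad f(x*) = H x* + g = (0, 0).
Eigenvalues of H: -3.2361, 1.2361.
Eigenvalues have mixed signs, so H is indefinite -> x* is a saddle point.

saddle


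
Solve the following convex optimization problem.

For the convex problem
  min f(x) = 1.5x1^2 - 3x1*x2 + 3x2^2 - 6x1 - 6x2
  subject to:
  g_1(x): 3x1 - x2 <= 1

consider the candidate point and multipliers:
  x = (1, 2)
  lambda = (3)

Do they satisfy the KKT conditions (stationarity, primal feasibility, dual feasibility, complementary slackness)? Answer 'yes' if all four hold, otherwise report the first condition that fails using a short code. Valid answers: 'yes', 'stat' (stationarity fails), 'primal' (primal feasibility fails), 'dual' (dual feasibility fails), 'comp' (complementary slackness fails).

Gradient of f: grad f(x) = Q x + c = (-9, 3)
Constraint values g_i(x) = a_i^T x - b_i:
  g_1((1, 2)) = 0
Stationarity residual: grad f(x) + sum_i lambda_i a_i = (0, 0)
  -> stationarity OK
Primal feasibility (all g_i <= 0): OK
Dual feasibility (all lambda_i >= 0): OK
Complementary slackness (lambda_i * g_i(x) = 0 for all i): OK

Verdict: yes, KKT holds.

yes


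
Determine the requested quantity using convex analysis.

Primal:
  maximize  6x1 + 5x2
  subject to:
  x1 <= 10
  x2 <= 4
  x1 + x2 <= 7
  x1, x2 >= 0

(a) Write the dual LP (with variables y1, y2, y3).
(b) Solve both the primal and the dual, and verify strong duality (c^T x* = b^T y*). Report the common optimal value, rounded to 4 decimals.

The standard primal-dual pair for 'max c^T x s.t. A x <= b, x >= 0' is:
  Dual:  min b^T y  s.t.  A^T y >= c,  y >= 0.

So the dual LP is:
  minimize  10y1 + 4y2 + 7y3
  subject to:
    y1 + y3 >= 6
    y2 + y3 >= 5
    y1, y2, y3 >= 0

Solving the primal: x* = (7, 0).
  primal value c^T x* = 42.
Solving the dual: y* = (0, 0, 6).
  dual value b^T y* = 42.
Strong duality: c^T x* = b^T y*. Confirmed.

42


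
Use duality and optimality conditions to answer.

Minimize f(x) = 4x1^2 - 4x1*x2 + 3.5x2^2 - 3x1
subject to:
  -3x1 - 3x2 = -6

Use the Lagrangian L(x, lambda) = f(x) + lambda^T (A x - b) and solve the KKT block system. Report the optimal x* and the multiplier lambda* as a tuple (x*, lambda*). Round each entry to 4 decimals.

Form the Lagrangian:
  L(x, lambda) = (1/2) x^T Q x + c^T x + lambda^T (A x - b)
Stationarity (grad_x L = 0): Q x + c + A^T lambda = 0.
Primal feasibility: A x = b.

This gives the KKT block system:
  [ Q   A^T ] [ x     ]   [-c ]
  [ A    0  ] [ lambda ] = [ b ]

Solving the linear system:
  x*      = (1.087, 0.913)
  lambda* = (0.6812)
  f(x*)   = 0.413

x* = (1.087, 0.913), lambda* = (0.6812)


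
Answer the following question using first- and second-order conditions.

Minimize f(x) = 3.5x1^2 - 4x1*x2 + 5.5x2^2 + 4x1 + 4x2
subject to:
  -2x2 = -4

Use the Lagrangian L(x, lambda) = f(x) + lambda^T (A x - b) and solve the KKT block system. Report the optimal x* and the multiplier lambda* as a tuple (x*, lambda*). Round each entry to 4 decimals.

Form the Lagrangian:
  L(x, lambda) = (1/2) x^T Q x + c^T x + lambda^T (A x - b)
Stationarity (grad_x L = 0): Q x + c + A^T lambda = 0.
Primal feasibility: A x = b.

This gives the KKT block system:
  [ Q   A^T ] [ x     ]   [-c ]
  [ A    0  ] [ lambda ] = [ b ]

Solving the linear system:
  x*      = (0.5714, 2)
  lambda* = (11.8571)
  f(x*)   = 28.8571

x* = (0.5714, 2), lambda* = (11.8571)


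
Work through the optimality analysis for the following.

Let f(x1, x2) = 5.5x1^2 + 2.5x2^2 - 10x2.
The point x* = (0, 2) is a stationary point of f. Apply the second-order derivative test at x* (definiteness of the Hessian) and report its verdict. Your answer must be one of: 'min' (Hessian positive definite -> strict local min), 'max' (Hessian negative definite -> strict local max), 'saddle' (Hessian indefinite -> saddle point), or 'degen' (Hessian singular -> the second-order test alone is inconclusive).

Compute the Hessian H = grad^2 f:
  H = [[11, 0], [0, 5]]
Verify stationarity: grad f(x*) = H x* + g = (0, 0).
Eigenvalues of H: 5, 11.
Both eigenvalues > 0, so H is positive definite -> x* is a strict local min.

min


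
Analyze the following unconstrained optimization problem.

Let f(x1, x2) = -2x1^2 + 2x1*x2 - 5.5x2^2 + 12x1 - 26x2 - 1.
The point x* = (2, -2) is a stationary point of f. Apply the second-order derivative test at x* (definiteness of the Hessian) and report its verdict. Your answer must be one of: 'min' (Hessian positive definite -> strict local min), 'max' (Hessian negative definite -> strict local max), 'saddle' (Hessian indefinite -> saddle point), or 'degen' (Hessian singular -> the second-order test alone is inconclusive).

Compute the Hessian H = grad^2 f:
  H = [[-4, 2], [2, -11]]
Verify stationarity: grad f(x*) = H x* + g = (0, 0).
Eigenvalues of H: -11.5311, -3.4689.
Both eigenvalues < 0, so H is negative definite -> x* is a strict local max.

max


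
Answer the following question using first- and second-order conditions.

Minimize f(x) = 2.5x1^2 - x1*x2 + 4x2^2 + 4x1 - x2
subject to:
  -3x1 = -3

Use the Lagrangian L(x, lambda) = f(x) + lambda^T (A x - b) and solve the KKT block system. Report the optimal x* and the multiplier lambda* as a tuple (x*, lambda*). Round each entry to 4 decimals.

Form the Lagrangian:
  L(x, lambda) = (1/2) x^T Q x + c^T x + lambda^T (A x - b)
Stationarity (grad_x L = 0): Q x + c + A^T lambda = 0.
Primal feasibility: A x = b.

This gives the KKT block system:
  [ Q   A^T ] [ x     ]   [-c ]
  [ A    0  ] [ lambda ] = [ b ]

Solving the linear system:
  x*      = (1, 0.25)
  lambda* = (2.9167)
  f(x*)   = 6.25

x* = (1, 0.25), lambda* = (2.9167)


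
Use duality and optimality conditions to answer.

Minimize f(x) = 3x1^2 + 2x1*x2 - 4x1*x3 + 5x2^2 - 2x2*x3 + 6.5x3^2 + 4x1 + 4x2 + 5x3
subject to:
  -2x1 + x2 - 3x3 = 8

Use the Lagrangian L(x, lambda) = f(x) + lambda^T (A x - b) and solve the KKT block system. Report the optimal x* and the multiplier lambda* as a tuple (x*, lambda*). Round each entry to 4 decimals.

Form the Lagrangian:
  L(x, lambda) = (1/2) x^T Q x + c^T x + lambda^T (A x - b)
Stationarity (grad_x L = 0): Q x + c + A^T lambda = 0.
Primal feasibility: A x = b.

This gives the KKT block system:
  [ Q   A^T ] [ x     ]   [-c ]
  [ A    0  ] [ lambda ] = [ b ]

Solving the linear system:
  x*      = (-2.0194, -0.1226, -1.3613)
  lambda* = (-1.4581)
  f(x*)   = -1.8548

x* = (-2.0194, -0.1226, -1.3613), lambda* = (-1.4581)
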